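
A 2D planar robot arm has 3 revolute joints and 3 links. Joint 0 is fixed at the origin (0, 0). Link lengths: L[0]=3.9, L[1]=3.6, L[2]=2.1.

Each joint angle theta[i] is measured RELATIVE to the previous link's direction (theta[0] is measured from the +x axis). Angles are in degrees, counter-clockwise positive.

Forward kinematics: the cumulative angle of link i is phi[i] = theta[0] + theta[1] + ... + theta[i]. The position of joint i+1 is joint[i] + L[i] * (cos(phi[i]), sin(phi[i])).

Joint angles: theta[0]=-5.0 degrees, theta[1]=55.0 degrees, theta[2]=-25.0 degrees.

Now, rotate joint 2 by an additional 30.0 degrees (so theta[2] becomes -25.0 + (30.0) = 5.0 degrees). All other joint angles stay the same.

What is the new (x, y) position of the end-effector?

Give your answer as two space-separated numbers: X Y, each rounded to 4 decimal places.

Answer: 7.4037 4.1381

Derivation:
joint[0] = (0.0000, 0.0000)  (base)
link 0: phi[0] = -5 = -5 deg
  cos(-5 deg) = 0.9962, sin(-5 deg) = -0.0872
  joint[1] = (0.0000, 0.0000) + 3.9 * (0.9962, -0.0872) = (0.0000 + 3.8852, 0.0000 + -0.3399) = (3.8852, -0.3399)
link 1: phi[1] = -5 + 55 = 50 deg
  cos(50 deg) = 0.6428, sin(50 deg) = 0.7660
  joint[2] = (3.8852, -0.3399) + 3.6 * (0.6428, 0.7660) = (3.8852 + 2.3140, -0.3399 + 2.7578) = (6.1992, 2.4179)
link 2: phi[2] = -5 + 55 + 5 = 55 deg
  cos(55 deg) = 0.5736, sin(55 deg) = 0.8192
  joint[3] = (6.1992, 2.4179) + 2.1 * (0.5736, 0.8192) = (6.1992 + 1.2045, 2.4179 + 1.7202) = (7.4037, 4.1381)
End effector: (7.4037, 4.1381)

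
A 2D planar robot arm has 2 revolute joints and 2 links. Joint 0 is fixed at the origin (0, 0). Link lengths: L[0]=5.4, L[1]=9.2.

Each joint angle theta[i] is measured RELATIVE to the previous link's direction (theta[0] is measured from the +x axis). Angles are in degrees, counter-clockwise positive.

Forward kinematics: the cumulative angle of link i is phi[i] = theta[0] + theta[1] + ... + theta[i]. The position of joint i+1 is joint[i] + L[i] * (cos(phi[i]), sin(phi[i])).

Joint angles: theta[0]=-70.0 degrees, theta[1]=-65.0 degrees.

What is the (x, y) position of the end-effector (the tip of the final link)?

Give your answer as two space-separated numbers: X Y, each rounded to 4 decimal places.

Answer: -4.6585 -11.5797

Derivation:
joint[0] = (0.0000, 0.0000)  (base)
link 0: phi[0] = -70 = -70 deg
  cos(-70 deg) = 0.3420, sin(-70 deg) = -0.9397
  joint[1] = (0.0000, 0.0000) + 5.4 * (0.3420, -0.9397) = (0.0000 + 1.8469, 0.0000 + -5.0743) = (1.8469, -5.0743)
link 1: phi[1] = -70 + -65 = -135 deg
  cos(-135 deg) = -0.7071, sin(-135 deg) = -0.7071
  joint[2] = (1.8469, -5.0743) + 9.2 * (-0.7071, -0.7071) = (1.8469 + -6.5054, -5.0743 + -6.5054) = (-4.6585, -11.5797)
End effector: (-4.6585, -11.5797)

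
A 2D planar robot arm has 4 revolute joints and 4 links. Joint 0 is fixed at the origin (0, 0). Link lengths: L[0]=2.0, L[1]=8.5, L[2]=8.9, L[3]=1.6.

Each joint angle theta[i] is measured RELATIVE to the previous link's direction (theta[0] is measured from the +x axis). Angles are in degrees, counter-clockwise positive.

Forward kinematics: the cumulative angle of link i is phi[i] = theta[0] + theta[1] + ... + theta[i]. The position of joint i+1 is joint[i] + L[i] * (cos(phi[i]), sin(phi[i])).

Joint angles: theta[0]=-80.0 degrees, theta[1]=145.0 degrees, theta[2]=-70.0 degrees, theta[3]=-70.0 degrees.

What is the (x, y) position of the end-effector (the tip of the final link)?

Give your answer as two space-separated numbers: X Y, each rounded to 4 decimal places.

Answer: 13.2198 3.4128

Derivation:
joint[0] = (0.0000, 0.0000)  (base)
link 0: phi[0] = -80 = -80 deg
  cos(-80 deg) = 0.1736, sin(-80 deg) = -0.9848
  joint[1] = (0.0000, 0.0000) + 2 * (0.1736, -0.9848) = (0.0000 + 0.3473, 0.0000 + -1.9696) = (0.3473, -1.9696)
link 1: phi[1] = -80 + 145 = 65 deg
  cos(65 deg) = 0.4226, sin(65 deg) = 0.9063
  joint[2] = (0.3473, -1.9696) + 8.5 * (0.4226, 0.9063) = (0.3473 + 3.5923, -1.9696 + 7.7036) = (3.9396, 5.7340)
link 2: phi[2] = -80 + 145 + -70 = -5 deg
  cos(-5 deg) = 0.9962, sin(-5 deg) = -0.0872
  joint[3] = (3.9396, 5.7340) + 8.9 * (0.9962, -0.0872) = (3.9396 + 8.8661, 5.7340 + -0.7757) = (12.8057, 4.9583)
link 3: phi[3] = -80 + 145 + -70 + -70 = -75 deg
  cos(-75 deg) = 0.2588, sin(-75 deg) = -0.9659
  joint[4] = (12.8057, 4.9583) + 1.6 * (0.2588, -0.9659) = (12.8057 + 0.4141, 4.9583 + -1.5455) = (13.2198, 3.4128)
End effector: (13.2198, 3.4128)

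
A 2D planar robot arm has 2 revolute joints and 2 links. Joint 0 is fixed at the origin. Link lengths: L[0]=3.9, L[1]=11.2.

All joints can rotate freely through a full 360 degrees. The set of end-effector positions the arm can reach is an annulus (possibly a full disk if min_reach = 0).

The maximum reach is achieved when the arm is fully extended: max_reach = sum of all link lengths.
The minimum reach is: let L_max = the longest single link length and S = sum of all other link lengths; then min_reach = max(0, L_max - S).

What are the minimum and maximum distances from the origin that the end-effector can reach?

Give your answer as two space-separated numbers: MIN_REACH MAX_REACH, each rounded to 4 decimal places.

Answer: 7.3000 15.1000

Derivation:
Link lengths: [3.9, 11.2]
max_reach = 3.9 + 11.2 = 15.1
L_max = max([3.9, 11.2]) = 11.2
S (sum of others) = 15.1 - 11.2 = 3.9
min_reach = max(0, 11.2 - 3.9) = max(0, 7.3) = 7.3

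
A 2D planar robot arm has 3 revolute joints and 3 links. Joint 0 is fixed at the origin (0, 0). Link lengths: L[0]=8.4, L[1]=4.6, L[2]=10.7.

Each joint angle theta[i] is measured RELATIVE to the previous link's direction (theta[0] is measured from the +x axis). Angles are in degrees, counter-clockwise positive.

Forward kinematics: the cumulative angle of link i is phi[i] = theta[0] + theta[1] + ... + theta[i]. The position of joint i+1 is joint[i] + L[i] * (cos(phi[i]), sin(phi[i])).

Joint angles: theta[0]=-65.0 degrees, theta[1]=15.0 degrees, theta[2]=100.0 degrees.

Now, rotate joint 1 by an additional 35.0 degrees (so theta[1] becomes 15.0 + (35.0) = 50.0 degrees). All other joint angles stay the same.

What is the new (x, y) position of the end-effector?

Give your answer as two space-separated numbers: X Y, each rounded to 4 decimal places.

Answer: 8.9258 1.8557

Derivation:
joint[0] = (0.0000, 0.0000)  (base)
link 0: phi[0] = -65 = -65 deg
  cos(-65 deg) = 0.4226, sin(-65 deg) = -0.9063
  joint[1] = (0.0000, 0.0000) + 8.4 * (0.4226, -0.9063) = (0.0000 + 3.5500, 0.0000 + -7.6130) = (3.5500, -7.6130)
link 1: phi[1] = -65 + 50 = -15 deg
  cos(-15 deg) = 0.9659, sin(-15 deg) = -0.2588
  joint[2] = (3.5500, -7.6130) + 4.6 * (0.9659, -0.2588) = (3.5500 + 4.4433, -7.6130 + -1.1906) = (7.9933, -8.8036)
link 2: phi[2] = -65 + 50 + 100 = 85 deg
  cos(85 deg) = 0.0872, sin(85 deg) = 0.9962
  joint[3] = (7.9933, -8.8036) + 10.7 * (0.0872, 0.9962) = (7.9933 + 0.9326, -8.8036 + 10.6593) = (8.9258, 1.8557)
End effector: (8.9258, 1.8557)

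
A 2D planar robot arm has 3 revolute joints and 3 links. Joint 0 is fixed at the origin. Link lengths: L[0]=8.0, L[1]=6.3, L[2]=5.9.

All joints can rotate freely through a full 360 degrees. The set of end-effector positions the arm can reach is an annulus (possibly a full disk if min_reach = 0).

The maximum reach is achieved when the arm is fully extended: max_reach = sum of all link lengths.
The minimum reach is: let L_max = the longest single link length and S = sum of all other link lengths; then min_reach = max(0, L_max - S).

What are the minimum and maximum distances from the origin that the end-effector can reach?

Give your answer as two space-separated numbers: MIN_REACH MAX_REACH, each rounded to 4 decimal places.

Answer: 0.0000 20.2000

Derivation:
Link lengths: [8.0, 6.3, 5.9]
max_reach = 8 + 6.3 + 5.9 = 20.2
L_max = max([8.0, 6.3, 5.9]) = 8
S (sum of others) = 20.2 - 8 = 12.2
min_reach = max(0, 8 - 12.2) = max(0, -4.2) = 0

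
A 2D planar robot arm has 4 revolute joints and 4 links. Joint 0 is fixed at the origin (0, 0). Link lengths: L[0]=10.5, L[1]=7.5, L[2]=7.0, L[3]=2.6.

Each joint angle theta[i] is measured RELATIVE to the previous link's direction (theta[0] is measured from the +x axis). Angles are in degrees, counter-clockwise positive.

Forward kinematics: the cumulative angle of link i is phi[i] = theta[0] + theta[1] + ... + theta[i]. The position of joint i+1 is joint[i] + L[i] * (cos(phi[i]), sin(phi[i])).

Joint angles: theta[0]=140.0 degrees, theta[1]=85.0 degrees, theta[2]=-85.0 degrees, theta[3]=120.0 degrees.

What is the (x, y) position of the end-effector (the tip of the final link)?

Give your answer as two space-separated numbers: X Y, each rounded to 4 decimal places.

joint[0] = (0.0000, 0.0000)  (base)
link 0: phi[0] = 140 = 140 deg
  cos(140 deg) = -0.7660, sin(140 deg) = 0.6428
  joint[1] = (0.0000, 0.0000) + 10.5 * (-0.7660, 0.6428) = (0.0000 + -8.0435, 0.0000 + 6.7493) = (-8.0435, 6.7493)
link 1: phi[1] = 140 + 85 = 225 deg
  cos(225 deg) = -0.7071, sin(225 deg) = -0.7071
  joint[2] = (-8.0435, 6.7493) + 7.5 * (-0.7071, -0.7071) = (-8.0435 + -5.3033, 6.7493 + -5.3033) = (-13.3468, 1.4460)
link 2: phi[2] = 140 + 85 + -85 = 140 deg
  cos(140 deg) = -0.7660, sin(140 deg) = 0.6428
  joint[3] = (-13.3468, 1.4460) + 7 * (-0.7660, 0.6428) = (-13.3468 + -5.3623, 1.4460 + 4.4995) = (-18.7091, 5.9455)
link 3: phi[3] = 140 + 85 + -85 + 120 = 260 deg
  cos(260 deg) = -0.1736, sin(260 deg) = -0.9848
  joint[4] = (-18.7091, 5.9455) + 2.6 * (-0.1736, -0.9848) = (-18.7091 + -0.4515, 5.9455 + -2.5605) = (-19.1606, 3.3850)
End effector: (-19.1606, 3.3850)

Answer: -19.1606 3.3850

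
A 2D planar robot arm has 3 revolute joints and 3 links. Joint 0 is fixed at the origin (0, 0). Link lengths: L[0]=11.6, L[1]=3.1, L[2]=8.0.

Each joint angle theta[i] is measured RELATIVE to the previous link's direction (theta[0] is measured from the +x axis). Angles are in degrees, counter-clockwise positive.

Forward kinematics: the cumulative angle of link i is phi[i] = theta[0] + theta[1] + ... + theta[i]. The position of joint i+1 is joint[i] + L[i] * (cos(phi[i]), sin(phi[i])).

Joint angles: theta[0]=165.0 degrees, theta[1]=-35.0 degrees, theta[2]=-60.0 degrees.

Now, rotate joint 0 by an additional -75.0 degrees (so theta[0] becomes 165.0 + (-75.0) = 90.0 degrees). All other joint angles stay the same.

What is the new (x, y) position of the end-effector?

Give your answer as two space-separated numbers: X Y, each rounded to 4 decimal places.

joint[0] = (0.0000, 0.0000)  (base)
link 0: phi[0] = 90 = 90 deg
  cos(90 deg) = 0.0000, sin(90 deg) = 1.0000
  joint[1] = (0.0000, 0.0000) + 11.6 * (0.0000, 1.0000) = (0.0000 + 0.0000, 0.0000 + 11.6000) = (0.0000, 11.6000)
link 1: phi[1] = 90 + -35 = 55 deg
  cos(55 deg) = 0.5736, sin(55 deg) = 0.8192
  joint[2] = (0.0000, 11.6000) + 3.1 * (0.5736, 0.8192) = (0.0000 + 1.7781, 11.6000 + 2.5394) = (1.7781, 14.1394)
link 2: phi[2] = 90 + -35 + -60 = -5 deg
  cos(-5 deg) = 0.9962, sin(-5 deg) = -0.0872
  joint[3] = (1.7781, 14.1394) + 8 * (0.9962, -0.0872) = (1.7781 + 7.9696, 14.1394 + -0.6972) = (9.7476, 13.4421)
End effector: (9.7476, 13.4421)

Answer: 9.7476 13.4421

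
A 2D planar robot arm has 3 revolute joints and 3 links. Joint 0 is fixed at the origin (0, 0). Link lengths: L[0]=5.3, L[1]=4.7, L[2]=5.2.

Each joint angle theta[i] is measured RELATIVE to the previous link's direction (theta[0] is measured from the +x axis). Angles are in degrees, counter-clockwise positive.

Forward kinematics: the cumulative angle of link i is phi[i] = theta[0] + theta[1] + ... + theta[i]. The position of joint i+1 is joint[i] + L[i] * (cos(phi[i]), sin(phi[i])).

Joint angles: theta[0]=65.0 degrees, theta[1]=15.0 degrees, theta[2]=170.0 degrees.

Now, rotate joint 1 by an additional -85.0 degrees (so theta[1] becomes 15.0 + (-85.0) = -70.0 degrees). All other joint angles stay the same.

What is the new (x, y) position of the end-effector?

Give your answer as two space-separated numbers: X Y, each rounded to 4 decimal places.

Answer: 1.8992 5.7397

Derivation:
joint[0] = (0.0000, 0.0000)  (base)
link 0: phi[0] = 65 = 65 deg
  cos(65 deg) = 0.4226, sin(65 deg) = 0.9063
  joint[1] = (0.0000, 0.0000) + 5.3 * (0.4226, 0.9063) = (0.0000 + 2.2399, 0.0000 + 4.8034) = (2.2399, 4.8034)
link 1: phi[1] = 65 + -70 = -5 deg
  cos(-5 deg) = 0.9962, sin(-5 deg) = -0.0872
  joint[2] = (2.2399, 4.8034) + 4.7 * (0.9962, -0.0872) = (2.2399 + 4.6821, 4.8034 + -0.4096) = (6.9220, 4.3938)
link 2: phi[2] = 65 + -70 + 170 = 165 deg
  cos(165 deg) = -0.9659, sin(165 deg) = 0.2588
  joint[3] = (6.9220, 4.3938) + 5.2 * (-0.9659, 0.2588) = (6.9220 + -5.0228, 4.3938 + 1.3459) = (1.8992, 5.7397)
End effector: (1.8992, 5.7397)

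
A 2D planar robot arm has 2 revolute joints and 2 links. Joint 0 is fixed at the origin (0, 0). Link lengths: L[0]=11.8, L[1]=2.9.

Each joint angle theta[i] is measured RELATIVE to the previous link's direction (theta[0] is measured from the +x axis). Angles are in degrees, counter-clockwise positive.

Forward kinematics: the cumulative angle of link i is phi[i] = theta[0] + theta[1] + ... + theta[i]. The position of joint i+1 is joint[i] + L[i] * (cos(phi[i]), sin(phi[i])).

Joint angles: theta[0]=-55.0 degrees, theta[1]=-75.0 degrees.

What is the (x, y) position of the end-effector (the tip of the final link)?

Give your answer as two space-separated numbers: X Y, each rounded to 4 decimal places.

Answer: 4.9041 -11.8875

Derivation:
joint[0] = (0.0000, 0.0000)  (base)
link 0: phi[0] = -55 = -55 deg
  cos(-55 deg) = 0.5736, sin(-55 deg) = -0.8192
  joint[1] = (0.0000, 0.0000) + 11.8 * (0.5736, -0.8192) = (0.0000 + 6.7682, 0.0000 + -9.6660) = (6.7682, -9.6660)
link 1: phi[1] = -55 + -75 = -130 deg
  cos(-130 deg) = -0.6428, sin(-130 deg) = -0.7660
  joint[2] = (6.7682, -9.6660) + 2.9 * (-0.6428, -0.7660) = (6.7682 + -1.8641, -9.6660 + -2.2215) = (4.9041, -11.8875)
End effector: (4.9041, -11.8875)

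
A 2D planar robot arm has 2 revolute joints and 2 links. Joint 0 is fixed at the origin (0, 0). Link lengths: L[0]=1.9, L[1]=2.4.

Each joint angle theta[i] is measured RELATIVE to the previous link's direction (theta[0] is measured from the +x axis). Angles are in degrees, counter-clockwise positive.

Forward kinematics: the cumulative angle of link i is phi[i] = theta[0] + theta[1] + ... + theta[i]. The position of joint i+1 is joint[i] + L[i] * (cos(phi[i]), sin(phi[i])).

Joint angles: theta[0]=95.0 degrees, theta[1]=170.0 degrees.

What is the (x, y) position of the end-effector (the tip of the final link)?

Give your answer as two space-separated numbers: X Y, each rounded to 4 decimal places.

joint[0] = (0.0000, 0.0000)  (base)
link 0: phi[0] = 95 = 95 deg
  cos(95 deg) = -0.0872, sin(95 deg) = 0.9962
  joint[1] = (0.0000, 0.0000) + 1.9 * (-0.0872, 0.9962) = (0.0000 + -0.1656, 0.0000 + 1.8928) = (-0.1656, 1.8928)
link 1: phi[1] = 95 + 170 = 265 deg
  cos(265 deg) = -0.0872, sin(265 deg) = -0.9962
  joint[2] = (-0.1656, 1.8928) + 2.4 * (-0.0872, -0.9962) = (-0.1656 + -0.2092, 1.8928 + -2.3909) = (-0.3748, -0.4981)
End effector: (-0.3748, -0.4981)

Answer: -0.3748 -0.4981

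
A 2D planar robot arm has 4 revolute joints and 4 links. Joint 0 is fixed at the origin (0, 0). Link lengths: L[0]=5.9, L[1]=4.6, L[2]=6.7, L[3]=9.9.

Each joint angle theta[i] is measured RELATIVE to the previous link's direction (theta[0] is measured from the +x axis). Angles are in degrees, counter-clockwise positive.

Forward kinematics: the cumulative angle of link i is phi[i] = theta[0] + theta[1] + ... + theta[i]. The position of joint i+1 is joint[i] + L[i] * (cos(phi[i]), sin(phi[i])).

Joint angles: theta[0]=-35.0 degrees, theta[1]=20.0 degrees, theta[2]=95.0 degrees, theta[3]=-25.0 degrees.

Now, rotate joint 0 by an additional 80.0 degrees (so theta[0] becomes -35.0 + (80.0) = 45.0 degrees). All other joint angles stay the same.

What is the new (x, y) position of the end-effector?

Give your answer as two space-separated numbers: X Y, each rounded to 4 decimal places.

joint[0] = (0.0000, 0.0000)  (base)
link 0: phi[0] = 45 = 45 deg
  cos(45 deg) = 0.7071, sin(45 deg) = 0.7071
  joint[1] = (0.0000, 0.0000) + 5.9 * (0.7071, 0.7071) = (0.0000 + 4.1719, 0.0000 + 4.1719) = (4.1719, 4.1719)
link 1: phi[1] = 45 + 20 = 65 deg
  cos(65 deg) = 0.4226, sin(65 deg) = 0.9063
  joint[2] = (4.1719, 4.1719) + 4.6 * (0.4226, 0.9063) = (4.1719 + 1.9440, 4.1719 + 4.1690) = (6.1160, 8.3409)
link 2: phi[2] = 45 + 20 + 95 = 160 deg
  cos(160 deg) = -0.9397, sin(160 deg) = 0.3420
  joint[3] = (6.1160, 8.3409) + 6.7 * (-0.9397, 0.3420) = (6.1160 + -6.2959, 8.3409 + 2.2915) = (-0.1800, 10.6325)
link 3: phi[3] = 45 + 20 + 95 + -25 = 135 deg
  cos(135 deg) = -0.7071, sin(135 deg) = 0.7071
  joint[4] = (-0.1800, 10.6325) + 9.9 * (-0.7071, 0.7071) = (-0.1800 + -7.0004, 10.6325 + 7.0004) = (-7.1803, 17.6328)
End effector: (-7.1803, 17.6328)

Answer: -7.1803 17.6328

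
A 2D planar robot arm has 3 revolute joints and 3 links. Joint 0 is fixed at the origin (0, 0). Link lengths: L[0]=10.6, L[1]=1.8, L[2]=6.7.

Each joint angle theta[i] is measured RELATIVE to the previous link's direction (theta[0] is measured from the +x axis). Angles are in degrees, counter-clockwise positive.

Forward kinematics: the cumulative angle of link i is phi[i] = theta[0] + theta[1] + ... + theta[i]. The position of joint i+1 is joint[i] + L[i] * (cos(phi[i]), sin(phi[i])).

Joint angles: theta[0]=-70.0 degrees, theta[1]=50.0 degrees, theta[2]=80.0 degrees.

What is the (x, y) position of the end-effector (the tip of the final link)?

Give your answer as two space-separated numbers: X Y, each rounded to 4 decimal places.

joint[0] = (0.0000, 0.0000)  (base)
link 0: phi[0] = -70 = -70 deg
  cos(-70 deg) = 0.3420, sin(-70 deg) = -0.9397
  joint[1] = (0.0000, 0.0000) + 10.6 * (0.3420, -0.9397) = (0.0000 + 3.6254, 0.0000 + -9.9607) = (3.6254, -9.9607)
link 1: phi[1] = -70 + 50 = -20 deg
  cos(-20 deg) = 0.9397, sin(-20 deg) = -0.3420
  joint[2] = (3.6254, -9.9607) + 1.8 * (0.9397, -0.3420) = (3.6254 + 1.6914, -9.9607 + -0.6156) = (5.3169, -10.5764)
link 2: phi[2] = -70 + 50 + 80 = 60 deg
  cos(60 deg) = 0.5000, sin(60 deg) = 0.8660
  joint[3] = (5.3169, -10.5764) + 6.7 * (0.5000, 0.8660) = (5.3169 + 3.3500, -10.5764 + 5.8024) = (8.6669, -4.7740)
End effector: (8.6669, -4.7740)

Answer: 8.6669 -4.7740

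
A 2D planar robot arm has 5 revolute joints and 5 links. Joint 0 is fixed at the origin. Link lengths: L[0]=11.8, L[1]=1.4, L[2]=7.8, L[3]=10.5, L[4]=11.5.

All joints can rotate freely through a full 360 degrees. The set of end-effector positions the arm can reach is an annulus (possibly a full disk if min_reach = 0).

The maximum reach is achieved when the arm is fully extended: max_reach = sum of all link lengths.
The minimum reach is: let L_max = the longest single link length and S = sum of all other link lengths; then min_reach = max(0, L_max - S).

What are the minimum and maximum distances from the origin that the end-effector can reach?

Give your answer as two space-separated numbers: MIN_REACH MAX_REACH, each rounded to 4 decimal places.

Answer: 0.0000 43.0000

Derivation:
Link lengths: [11.8, 1.4, 7.8, 10.5, 11.5]
max_reach = 11.8 + 1.4 + 7.8 + 10.5 + 11.5 = 43
L_max = max([11.8, 1.4, 7.8, 10.5, 11.5]) = 11.8
S (sum of others) = 43 - 11.8 = 31.2
min_reach = max(0, 11.8 - 31.2) = max(0, -19.4) = 0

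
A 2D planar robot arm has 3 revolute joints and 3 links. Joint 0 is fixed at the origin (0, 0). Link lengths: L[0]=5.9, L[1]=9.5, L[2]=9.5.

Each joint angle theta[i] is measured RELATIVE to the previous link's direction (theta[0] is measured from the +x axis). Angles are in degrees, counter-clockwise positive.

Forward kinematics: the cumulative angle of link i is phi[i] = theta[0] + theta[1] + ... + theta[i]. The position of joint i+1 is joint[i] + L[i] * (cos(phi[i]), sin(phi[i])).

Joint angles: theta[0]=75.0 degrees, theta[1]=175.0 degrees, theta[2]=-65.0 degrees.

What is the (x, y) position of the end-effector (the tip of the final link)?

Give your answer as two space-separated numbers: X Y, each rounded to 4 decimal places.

Answer: -11.1860 -4.0561

Derivation:
joint[0] = (0.0000, 0.0000)  (base)
link 0: phi[0] = 75 = 75 deg
  cos(75 deg) = 0.2588, sin(75 deg) = 0.9659
  joint[1] = (0.0000, 0.0000) + 5.9 * (0.2588, 0.9659) = (0.0000 + 1.5270, 0.0000 + 5.6990) = (1.5270, 5.6990)
link 1: phi[1] = 75 + 175 = 250 deg
  cos(250 deg) = -0.3420, sin(250 deg) = -0.9397
  joint[2] = (1.5270, 5.6990) + 9.5 * (-0.3420, -0.9397) = (1.5270 + -3.2492, 5.6990 + -8.9271) = (-1.7222, -3.2281)
link 2: phi[2] = 75 + 175 + -65 = 185 deg
  cos(185 deg) = -0.9962, sin(185 deg) = -0.0872
  joint[3] = (-1.7222, -3.2281) + 9.5 * (-0.9962, -0.0872) = (-1.7222 + -9.4638, -3.2281 + -0.8280) = (-11.1860, -4.0561)
End effector: (-11.1860, -4.0561)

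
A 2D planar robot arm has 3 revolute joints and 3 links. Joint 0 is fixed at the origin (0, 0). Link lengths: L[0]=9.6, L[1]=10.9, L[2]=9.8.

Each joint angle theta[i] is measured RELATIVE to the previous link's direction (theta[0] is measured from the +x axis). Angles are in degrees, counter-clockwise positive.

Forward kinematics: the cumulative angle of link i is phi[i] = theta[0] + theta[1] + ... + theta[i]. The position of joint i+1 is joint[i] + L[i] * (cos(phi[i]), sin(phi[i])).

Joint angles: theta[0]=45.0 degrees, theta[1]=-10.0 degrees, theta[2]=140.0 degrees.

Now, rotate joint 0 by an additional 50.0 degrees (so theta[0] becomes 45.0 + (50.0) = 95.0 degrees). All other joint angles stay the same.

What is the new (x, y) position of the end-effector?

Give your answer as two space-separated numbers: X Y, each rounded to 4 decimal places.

Answer: -6.8163 13.4923

Derivation:
joint[0] = (0.0000, 0.0000)  (base)
link 0: phi[0] = 95 = 95 deg
  cos(95 deg) = -0.0872, sin(95 deg) = 0.9962
  joint[1] = (0.0000, 0.0000) + 9.6 * (-0.0872, 0.9962) = (0.0000 + -0.8367, 0.0000 + 9.5635) = (-0.8367, 9.5635)
link 1: phi[1] = 95 + -10 = 85 deg
  cos(85 deg) = 0.0872, sin(85 deg) = 0.9962
  joint[2] = (-0.8367, 9.5635) + 10.9 * (0.0872, 0.9962) = (-0.8367 + 0.9500, 9.5635 + 10.8585) = (0.1133, 20.4220)
link 2: phi[2] = 95 + -10 + 140 = 225 deg
  cos(225 deg) = -0.7071, sin(225 deg) = -0.7071
  joint[3] = (0.1133, 20.4220) + 9.8 * (-0.7071, -0.7071) = (0.1133 + -6.9296, 20.4220 + -6.9296) = (-6.8163, 13.4923)
End effector: (-6.8163, 13.4923)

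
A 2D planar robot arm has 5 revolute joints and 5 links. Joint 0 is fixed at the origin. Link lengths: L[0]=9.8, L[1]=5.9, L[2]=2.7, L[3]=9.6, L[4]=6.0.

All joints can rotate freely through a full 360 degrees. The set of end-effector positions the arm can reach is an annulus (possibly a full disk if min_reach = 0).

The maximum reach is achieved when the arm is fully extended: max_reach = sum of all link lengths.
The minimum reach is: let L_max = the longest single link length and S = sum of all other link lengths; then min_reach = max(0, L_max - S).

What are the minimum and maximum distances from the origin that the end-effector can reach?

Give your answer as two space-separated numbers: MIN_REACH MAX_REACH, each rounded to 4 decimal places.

Answer: 0.0000 34.0000

Derivation:
Link lengths: [9.8, 5.9, 2.7, 9.6, 6.0]
max_reach = 9.8 + 5.9 + 2.7 + 9.6 + 6 = 34
L_max = max([9.8, 5.9, 2.7, 9.6, 6.0]) = 9.8
S (sum of others) = 34 - 9.8 = 24.2
min_reach = max(0, 9.8 - 24.2) = max(0, -14.4) = 0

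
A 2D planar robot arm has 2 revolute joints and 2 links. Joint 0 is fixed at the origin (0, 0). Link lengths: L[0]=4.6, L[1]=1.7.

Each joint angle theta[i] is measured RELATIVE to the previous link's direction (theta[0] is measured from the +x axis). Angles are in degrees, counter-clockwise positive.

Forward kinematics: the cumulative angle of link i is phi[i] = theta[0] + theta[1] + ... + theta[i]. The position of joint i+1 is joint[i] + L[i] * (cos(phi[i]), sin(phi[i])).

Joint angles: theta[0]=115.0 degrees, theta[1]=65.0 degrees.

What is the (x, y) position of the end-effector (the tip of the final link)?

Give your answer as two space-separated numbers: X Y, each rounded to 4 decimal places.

joint[0] = (0.0000, 0.0000)  (base)
link 0: phi[0] = 115 = 115 deg
  cos(115 deg) = -0.4226, sin(115 deg) = 0.9063
  joint[1] = (0.0000, 0.0000) + 4.6 * (-0.4226, 0.9063) = (0.0000 + -1.9440, 0.0000 + 4.1690) = (-1.9440, 4.1690)
link 1: phi[1] = 115 + 65 = 180 deg
  cos(180 deg) = -1.0000, sin(180 deg) = 0.0000
  joint[2] = (-1.9440, 4.1690) + 1.7 * (-1.0000, 0.0000) = (-1.9440 + -1.7000, 4.1690 + 0.0000) = (-3.6440, 4.1690)
End effector: (-3.6440, 4.1690)

Answer: -3.6440 4.1690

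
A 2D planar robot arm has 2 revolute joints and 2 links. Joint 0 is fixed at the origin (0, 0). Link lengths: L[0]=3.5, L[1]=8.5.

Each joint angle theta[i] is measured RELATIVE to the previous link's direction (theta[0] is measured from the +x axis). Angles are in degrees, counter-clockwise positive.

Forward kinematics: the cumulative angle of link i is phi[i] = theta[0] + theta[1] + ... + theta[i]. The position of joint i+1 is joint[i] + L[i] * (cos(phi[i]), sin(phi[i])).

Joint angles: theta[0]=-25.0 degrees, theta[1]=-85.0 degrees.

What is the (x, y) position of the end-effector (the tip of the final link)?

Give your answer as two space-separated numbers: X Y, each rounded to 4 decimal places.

joint[0] = (0.0000, 0.0000)  (base)
link 0: phi[0] = -25 = -25 deg
  cos(-25 deg) = 0.9063, sin(-25 deg) = -0.4226
  joint[1] = (0.0000, 0.0000) + 3.5 * (0.9063, -0.4226) = (0.0000 + 3.1721, 0.0000 + -1.4792) = (3.1721, -1.4792)
link 1: phi[1] = -25 + -85 = -110 deg
  cos(-110 deg) = -0.3420, sin(-110 deg) = -0.9397
  joint[2] = (3.1721, -1.4792) + 8.5 * (-0.3420, -0.9397) = (3.1721 + -2.9072, -1.4792 + -7.9874) = (0.2649, -9.4666)
End effector: (0.2649, -9.4666)

Answer: 0.2649 -9.4666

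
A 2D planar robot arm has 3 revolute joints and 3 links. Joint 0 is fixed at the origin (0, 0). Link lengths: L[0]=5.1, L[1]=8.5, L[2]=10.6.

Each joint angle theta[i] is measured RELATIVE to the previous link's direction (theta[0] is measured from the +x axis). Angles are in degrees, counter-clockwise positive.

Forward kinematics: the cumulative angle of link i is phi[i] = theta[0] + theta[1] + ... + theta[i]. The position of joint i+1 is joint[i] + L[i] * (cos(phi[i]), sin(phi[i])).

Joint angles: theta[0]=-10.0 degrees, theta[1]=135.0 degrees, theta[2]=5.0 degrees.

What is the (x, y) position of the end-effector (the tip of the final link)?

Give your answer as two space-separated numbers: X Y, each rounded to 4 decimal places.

Answer: -6.6664 14.1973

Derivation:
joint[0] = (0.0000, 0.0000)  (base)
link 0: phi[0] = -10 = -10 deg
  cos(-10 deg) = 0.9848, sin(-10 deg) = -0.1736
  joint[1] = (0.0000, 0.0000) + 5.1 * (0.9848, -0.1736) = (0.0000 + 5.0225, 0.0000 + -0.8856) = (5.0225, -0.8856)
link 1: phi[1] = -10 + 135 = 125 deg
  cos(125 deg) = -0.5736, sin(125 deg) = 0.8192
  joint[2] = (5.0225, -0.8856) + 8.5 * (-0.5736, 0.8192) = (5.0225 + -4.8754, -0.8856 + 6.9628) = (0.1471, 6.0772)
link 2: phi[2] = -10 + 135 + 5 = 130 deg
  cos(130 deg) = -0.6428, sin(130 deg) = 0.7660
  joint[3] = (0.1471, 6.0772) + 10.6 * (-0.6428, 0.7660) = (0.1471 + -6.8135, 6.0772 + 8.1201) = (-6.6664, 14.1973)
End effector: (-6.6664, 14.1973)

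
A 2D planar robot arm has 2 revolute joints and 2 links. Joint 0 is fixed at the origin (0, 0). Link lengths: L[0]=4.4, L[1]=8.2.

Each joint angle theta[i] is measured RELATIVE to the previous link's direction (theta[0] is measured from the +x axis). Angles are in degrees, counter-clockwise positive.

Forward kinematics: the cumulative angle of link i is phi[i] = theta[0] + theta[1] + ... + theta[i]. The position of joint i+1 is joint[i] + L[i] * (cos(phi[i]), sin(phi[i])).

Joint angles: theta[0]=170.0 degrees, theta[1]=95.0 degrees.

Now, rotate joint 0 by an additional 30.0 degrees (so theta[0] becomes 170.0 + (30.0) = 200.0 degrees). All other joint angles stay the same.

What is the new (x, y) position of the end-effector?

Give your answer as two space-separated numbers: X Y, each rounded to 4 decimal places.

joint[0] = (0.0000, 0.0000)  (base)
link 0: phi[0] = 200 = 200 deg
  cos(200 deg) = -0.9397, sin(200 deg) = -0.3420
  joint[1] = (0.0000, 0.0000) + 4.4 * (-0.9397, -0.3420) = (0.0000 + -4.1346, 0.0000 + -1.5049) = (-4.1346, -1.5049)
link 1: phi[1] = 200 + 95 = 295 deg
  cos(295 deg) = 0.4226, sin(295 deg) = -0.9063
  joint[2] = (-4.1346, -1.5049) + 8.2 * (0.4226, -0.9063) = (-4.1346 + 3.4655, -1.5049 + -7.4317) = (-0.6692, -8.9366)
End effector: (-0.6692, -8.9366)

Answer: -0.6692 -8.9366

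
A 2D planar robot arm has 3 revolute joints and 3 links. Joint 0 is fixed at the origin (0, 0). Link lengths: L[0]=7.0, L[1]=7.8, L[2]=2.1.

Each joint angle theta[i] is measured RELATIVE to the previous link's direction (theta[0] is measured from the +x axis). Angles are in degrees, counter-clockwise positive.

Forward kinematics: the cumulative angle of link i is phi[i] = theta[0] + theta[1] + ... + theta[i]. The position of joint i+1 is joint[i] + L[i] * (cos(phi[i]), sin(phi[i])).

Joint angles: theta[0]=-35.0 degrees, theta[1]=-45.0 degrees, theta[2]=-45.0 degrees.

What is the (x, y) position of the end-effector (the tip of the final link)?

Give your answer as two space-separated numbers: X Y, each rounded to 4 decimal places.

Answer: 5.8840 -13.4168

Derivation:
joint[0] = (0.0000, 0.0000)  (base)
link 0: phi[0] = -35 = -35 deg
  cos(-35 deg) = 0.8192, sin(-35 deg) = -0.5736
  joint[1] = (0.0000, 0.0000) + 7 * (0.8192, -0.5736) = (0.0000 + 5.7341, 0.0000 + -4.0150) = (5.7341, -4.0150)
link 1: phi[1] = -35 + -45 = -80 deg
  cos(-80 deg) = 0.1736, sin(-80 deg) = -0.9848
  joint[2] = (5.7341, -4.0150) + 7.8 * (0.1736, -0.9848) = (5.7341 + 1.3545, -4.0150 + -7.6815) = (7.0885, -11.6965)
link 2: phi[2] = -35 + -45 + -45 = -125 deg
  cos(-125 deg) = -0.5736, sin(-125 deg) = -0.8192
  joint[3] = (7.0885, -11.6965) + 2.1 * (-0.5736, -0.8192) = (7.0885 + -1.2045, -11.6965 + -1.7202) = (5.8840, -13.4168)
End effector: (5.8840, -13.4168)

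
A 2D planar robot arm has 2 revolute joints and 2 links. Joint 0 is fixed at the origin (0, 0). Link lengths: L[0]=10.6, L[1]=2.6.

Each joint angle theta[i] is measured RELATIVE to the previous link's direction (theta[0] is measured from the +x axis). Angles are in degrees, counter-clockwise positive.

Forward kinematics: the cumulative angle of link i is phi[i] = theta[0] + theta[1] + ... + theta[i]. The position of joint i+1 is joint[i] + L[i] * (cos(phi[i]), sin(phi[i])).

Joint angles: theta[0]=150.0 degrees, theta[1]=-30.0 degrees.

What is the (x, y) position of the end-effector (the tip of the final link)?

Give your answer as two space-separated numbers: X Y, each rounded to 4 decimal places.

joint[0] = (0.0000, 0.0000)  (base)
link 0: phi[0] = 150 = 150 deg
  cos(150 deg) = -0.8660, sin(150 deg) = 0.5000
  joint[1] = (0.0000, 0.0000) + 10.6 * (-0.8660, 0.5000) = (0.0000 + -9.1799, 0.0000 + 5.3000) = (-9.1799, 5.3000)
link 1: phi[1] = 150 + -30 = 120 deg
  cos(120 deg) = -0.5000, sin(120 deg) = 0.8660
  joint[2] = (-9.1799, 5.3000) + 2.6 * (-0.5000, 0.8660) = (-9.1799 + -1.3000, 5.3000 + 2.2517) = (-10.4799, 7.5517)
End effector: (-10.4799, 7.5517)

Answer: -10.4799 7.5517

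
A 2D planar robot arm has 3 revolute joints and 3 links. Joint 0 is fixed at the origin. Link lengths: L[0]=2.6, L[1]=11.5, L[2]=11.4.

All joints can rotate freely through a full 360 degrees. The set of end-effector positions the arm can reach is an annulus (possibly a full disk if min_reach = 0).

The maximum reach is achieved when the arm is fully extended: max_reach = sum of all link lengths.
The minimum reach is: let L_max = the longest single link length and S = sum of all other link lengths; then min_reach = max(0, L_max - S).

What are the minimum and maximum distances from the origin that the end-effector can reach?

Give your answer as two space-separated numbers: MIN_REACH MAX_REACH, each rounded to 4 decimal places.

Answer: 0.0000 25.5000

Derivation:
Link lengths: [2.6, 11.5, 11.4]
max_reach = 2.6 + 11.5 + 11.4 = 25.5
L_max = max([2.6, 11.5, 11.4]) = 11.5
S (sum of others) = 25.5 - 11.5 = 14
min_reach = max(0, 11.5 - 14) = max(0, -2.5) = 0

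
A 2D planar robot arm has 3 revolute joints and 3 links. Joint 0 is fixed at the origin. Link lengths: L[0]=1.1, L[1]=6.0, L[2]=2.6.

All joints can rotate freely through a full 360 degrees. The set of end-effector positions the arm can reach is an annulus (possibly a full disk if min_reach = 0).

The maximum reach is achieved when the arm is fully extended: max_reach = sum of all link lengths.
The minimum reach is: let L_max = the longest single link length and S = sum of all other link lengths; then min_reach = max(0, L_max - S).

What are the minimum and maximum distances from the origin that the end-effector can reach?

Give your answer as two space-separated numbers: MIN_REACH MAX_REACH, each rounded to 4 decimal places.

Answer: 2.3000 9.7000

Derivation:
Link lengths: [1.1, 6.0, 2.6]
max_reach = 1.1 + 6 + 2.6 = 9.7
L_max = max([1.1, 6.0, 2.6]) = 6
S (sum of others) = 9.7 - 6 = 3.7
min_reach = max(0, 6 - 3.7) = max(0, 2.3) = 2.3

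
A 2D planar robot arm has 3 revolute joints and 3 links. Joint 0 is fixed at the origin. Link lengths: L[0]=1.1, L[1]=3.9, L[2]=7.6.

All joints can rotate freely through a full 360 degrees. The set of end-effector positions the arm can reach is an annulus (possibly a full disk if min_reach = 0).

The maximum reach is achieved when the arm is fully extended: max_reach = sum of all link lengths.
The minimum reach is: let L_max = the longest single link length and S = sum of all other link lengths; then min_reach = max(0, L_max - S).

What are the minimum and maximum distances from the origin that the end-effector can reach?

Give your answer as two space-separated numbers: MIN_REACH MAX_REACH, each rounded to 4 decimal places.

Link lengths: [1.1, 3.9, 7.6]
max_reach = 1.1 + 3.9 + 7.6 = 12.6
L_max = max([1.1, 3.9, 7.6]) = 7.6
S (sum of others) = 12.6 - 7.6 = 5
min_reach = max(0, 7.6 - 5) = max(0, 2.6) = 2.6

Answer: 2.6000 12.6000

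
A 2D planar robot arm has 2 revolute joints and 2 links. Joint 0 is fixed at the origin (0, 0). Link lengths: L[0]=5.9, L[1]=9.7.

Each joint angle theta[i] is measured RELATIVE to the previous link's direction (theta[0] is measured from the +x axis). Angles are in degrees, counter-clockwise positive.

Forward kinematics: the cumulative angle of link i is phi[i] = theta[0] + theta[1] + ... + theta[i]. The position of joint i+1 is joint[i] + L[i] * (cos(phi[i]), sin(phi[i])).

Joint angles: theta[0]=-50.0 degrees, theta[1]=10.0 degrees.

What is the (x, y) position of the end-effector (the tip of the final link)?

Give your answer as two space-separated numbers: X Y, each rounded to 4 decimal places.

joint[0] = (0.0000, 0.0000)  (base)
link 0: phi[0] = -50 = -50 deg
  cos(-50 deg) = 0.6428, sin(-50 deg) = -0.7660
  joint[1] = (0.0000, 0.0000) + 5.9 * (0.6428, -0.7660) = (0.0000 + 3.7924, 0.0000 + -4.5197) = (3.7924, -4.5197)
link 1: phi[1] = -50 + 10 = -40 deg
  cos(-40 deg) = 0.7660, sin(-40 deg) = -0.6428
  joint[2] = (3.7924, -4.5197) + 9.7 * (0.7660, -0.6428) = (3.7924 + 7.4306, -4.5197 + -6.2350) = (11.2231, -10.7547)
End effector: (11.2231, -10.7547)

Answer: 11.2231 -10.7547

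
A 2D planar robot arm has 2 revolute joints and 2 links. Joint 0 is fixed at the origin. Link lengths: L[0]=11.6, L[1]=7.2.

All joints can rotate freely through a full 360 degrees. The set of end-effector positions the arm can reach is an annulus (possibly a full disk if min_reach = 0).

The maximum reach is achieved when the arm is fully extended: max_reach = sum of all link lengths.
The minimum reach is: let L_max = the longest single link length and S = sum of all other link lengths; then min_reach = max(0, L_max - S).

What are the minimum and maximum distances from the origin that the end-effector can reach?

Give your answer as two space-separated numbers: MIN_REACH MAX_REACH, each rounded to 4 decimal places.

Answer: 4.4000 18.8000

Derivation:
Link lengths: [11.6, 7.2]
max_reach = 11.6 + 7.2 = 18.8
L_max = max([11.6, 7.2]) = 11.6
S (sum of others) = 18.8 - 11.6 = 7.2
min_reach = max(0, 11.6 - 7.2) = max(0, 4.4) = 4.4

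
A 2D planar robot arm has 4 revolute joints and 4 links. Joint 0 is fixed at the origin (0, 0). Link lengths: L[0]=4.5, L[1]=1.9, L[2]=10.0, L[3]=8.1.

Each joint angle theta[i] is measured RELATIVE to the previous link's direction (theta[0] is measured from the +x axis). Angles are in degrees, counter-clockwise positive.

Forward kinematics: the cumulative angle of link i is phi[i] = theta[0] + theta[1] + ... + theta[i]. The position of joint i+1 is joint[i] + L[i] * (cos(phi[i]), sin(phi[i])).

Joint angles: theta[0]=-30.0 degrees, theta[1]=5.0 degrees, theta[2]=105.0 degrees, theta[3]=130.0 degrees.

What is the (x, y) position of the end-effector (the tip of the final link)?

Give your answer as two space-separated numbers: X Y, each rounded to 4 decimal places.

joint[0] = (0.0000, 0.0000)  (base)
link 0: phi[0] = -30 = -30 deg
  cos(-30 deg) = 0.8660, sin(-30 deg) = -0.5000
  joint[1] = (0.0000, 0.0000) + 4.5 * (0.8660, -0.5000) = (0.0000 + 3.8971, 0.0000 + -2.2500) = (3.8971, -2.2500)
link 1: phi[1] = -30 + 5 = -25 deg
  cos(-25 deg) = 0.9063, sin(-25 deg) = -0.4226
  joint[2] = (3.8971, -2.2500) + 1.9 * (0.9063, -0.4226) = (3.8971 + 1.7220, -2.2500 + -0.8030) = (5.6191, -3.0530)
link 2: phi[2] = -30 + 5 + 105 = 80 deg
  cos(80 deg) = 0.1736, sin(80 deg) = 0.9848
  joint[3] = (5.6191, -3.0530) + 10 * (0.1736, 0.9848) = (5.6191 + 1.7365, -3.0530 + 9.8481) = (7.3556, 6.7951)
link 3: phi[3] = -30 + 5 + 105 + 130 = 210 deg
  cos(210 deg) = -0.8660, sin(210 deg) = -0.5000
  joint[4] = (7.3556, 6.7951) + 8.1 * (-0.8660, -0.5000) = (7.3556 + -7.0148, 6.7951 + -4.0500) = (0.3408, 2.7451)
End effector: (0.3408, 2.7451)

Answer: 0.3408 2.7451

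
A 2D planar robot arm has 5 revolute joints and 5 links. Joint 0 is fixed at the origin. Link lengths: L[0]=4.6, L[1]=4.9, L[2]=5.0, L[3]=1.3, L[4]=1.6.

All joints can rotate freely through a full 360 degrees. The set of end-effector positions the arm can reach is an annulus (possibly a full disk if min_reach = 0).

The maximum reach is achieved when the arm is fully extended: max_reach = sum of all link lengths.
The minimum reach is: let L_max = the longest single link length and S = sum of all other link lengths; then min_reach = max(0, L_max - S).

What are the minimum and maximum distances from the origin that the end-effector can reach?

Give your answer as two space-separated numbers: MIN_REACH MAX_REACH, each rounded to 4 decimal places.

Link lengths: [4.6, 4.9, 5.0, 1.3, 1.6]
max_reach = 4.6 + 4.9 + 5 + 1.3 + 1.6 = 17.4
L_max = max([4.6, 4.9, 5.0, 1.3, 1.6]) = 5
S (sum of others) = 17.4 - 5 = 12.4
min_reach = max(0, 5 - 12.4) = max(0, -7.4) = 0

Answer: 0.0000 17.4000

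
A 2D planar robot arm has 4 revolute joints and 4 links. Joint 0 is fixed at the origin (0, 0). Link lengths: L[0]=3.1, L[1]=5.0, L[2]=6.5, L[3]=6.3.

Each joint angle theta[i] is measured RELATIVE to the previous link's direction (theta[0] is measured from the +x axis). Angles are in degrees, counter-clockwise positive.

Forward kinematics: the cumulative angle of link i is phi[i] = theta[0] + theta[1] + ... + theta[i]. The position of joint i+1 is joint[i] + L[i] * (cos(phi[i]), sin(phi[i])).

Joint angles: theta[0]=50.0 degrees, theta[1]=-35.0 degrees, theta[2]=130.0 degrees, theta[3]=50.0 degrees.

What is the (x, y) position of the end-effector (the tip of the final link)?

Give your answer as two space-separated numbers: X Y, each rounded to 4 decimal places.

Answer: -4.5876 5.7665

Derivation:
joint[0] = (0.0000, 0.0000)  (base)
link 0: phi[0] = 50 = 50 deg
  cos(50 deg) = 0.6428, sin(50 deg) = 0.7660
  joint[1] = (0.0000, 0.0000) + 3.1 * (0.6428, 0.7660) = (0.0000 + 1.9926, 0.0000 + 2.3747) = (1.9926, 2.3747)
link 1: phi[1] = 50 + -35 = 15 deg
  cos(15 deg) = 0.9659, sin(15 deg) = 0.2588
  joint[2] = (1.9926, 2.3747) + 5 * (0.9659, 0.2588) = (1.9926 + 4.8296, 2.3747 + 1.2941) = (6.8223, 3.6688)
link 2: phi[2] = 50 + -35 + 130 = 145 deg
  cos(145 deg) = -0.8192, sin(145 deg) = 0.5736
  joint[3] = (6.8223, 3.6688) + 6.5 * (-0.8192, 0.5736) = (6.8223 + -5.3245, 3.6688 + 3.7282) = (1.4978, 7.3971)
link 3: phi[3] = 50 + -35 + 130 + 50 = 195 deg
  cos(195 deg) = -0.9659, sin(195 deg) = -0.2588
  joint[4] = (1.4978, 7.3971) + 6.3 * (-0.9659, -0.2588) = (1.4978 + -6.0853, 7.3971 + -1.6306) = (-4.5876, 5.7665)
End effector: (-4.5876, 5.7665)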